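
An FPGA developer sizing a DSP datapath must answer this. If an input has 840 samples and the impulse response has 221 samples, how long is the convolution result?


Linear convolution output length:
L = N + M - 1
  = 840 + 221 - 1
  = 1060 samples

1060


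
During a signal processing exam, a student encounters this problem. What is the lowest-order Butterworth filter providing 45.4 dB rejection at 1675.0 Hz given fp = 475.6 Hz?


Butterworth filter order formula:
n = log10(10^(A/10) - 1) / (2 * log10(f_stop/f_pass))
10^(45.4/10) - 1 = 34672.685
f_stop/f_pass = 1675.0 / 475.6 = 3.5219
n = 4.1516 -> ceil = 5

5


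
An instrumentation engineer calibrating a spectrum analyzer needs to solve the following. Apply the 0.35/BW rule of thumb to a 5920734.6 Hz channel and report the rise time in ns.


Rise time from bandwidth relationship:
tr = 0.35 / BW
   = 0.35 / 5920734.6
   = 5.911428626e-08 s
   = 59.1143 ns

59.1143 ns


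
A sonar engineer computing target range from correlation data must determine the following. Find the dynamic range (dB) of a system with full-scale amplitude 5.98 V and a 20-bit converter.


Dynamic range from full-scale to LSB:
V_min = V_max / 2^bits = 5.98 / 2^20
DR = 20 * log10(V_max / V_min)
   = 20 * log10(2^20)
   = 20 * 20 * log10(2)
   = 120.41 dB

120.41 dB


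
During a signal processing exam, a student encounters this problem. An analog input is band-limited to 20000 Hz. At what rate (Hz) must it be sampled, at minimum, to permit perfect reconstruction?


The Nyquist rate is twice the maximum frequency component.
fs_min = 2 * fmax
      = 2 * 20000
      = 40000 Hz

40000


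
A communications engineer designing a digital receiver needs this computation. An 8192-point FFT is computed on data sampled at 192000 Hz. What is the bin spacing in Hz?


DFT frequency resolution:
df = fs / N
   = 192000 / 8192
   = 23.4375 Hz

23.4375 Hz


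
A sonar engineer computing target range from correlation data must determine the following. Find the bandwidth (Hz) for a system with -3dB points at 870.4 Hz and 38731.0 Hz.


Bandwidth is the difference of -3dB frequencies:
BW = f_high - f_low
   = 38731.0 - 870.4
   = 37860.6 Hz

37860.6 Hz


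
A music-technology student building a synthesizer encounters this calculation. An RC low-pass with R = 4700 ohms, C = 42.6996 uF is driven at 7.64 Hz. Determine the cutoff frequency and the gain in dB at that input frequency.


Step 1 — cutoff frequency:
fc = 1 / (2*pi*R*C)
C = 42.6996 uF = 4.26996e-05 F
fc = 1 / (2*pi*4700*4.26996e-05)
   = 0.793046 Hz

Step 2 — magnitude at f = 7.64 Hz:
|H(f)| = 1 / sqrt(1 + (f/fc)^2)
f/fc = 7.64 / 0.793046 = 9.633741
|H| = 1 / sqrt(1 + 92.808966) = 0.1032471
|H|_dB = 20*log10(0.1032471) = -19.72 dB

fc = 0.793046 Hz; |H(7.64 Hz)| = -19.72 dB


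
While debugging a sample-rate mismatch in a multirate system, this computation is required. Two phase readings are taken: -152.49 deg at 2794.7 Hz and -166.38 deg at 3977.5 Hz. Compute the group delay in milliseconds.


Group delay from phase difference:
tau = -d(phi)/d(omega)
d(phi) = -13.89 deg = -0.242426 rad
d(omega) = 2*pi*(3977.5 - 2794.7) = 7431.7516 rad/s
tau = -(-0.242426) / 7431.7516
    = 0.0326 ms

0.0326 ms


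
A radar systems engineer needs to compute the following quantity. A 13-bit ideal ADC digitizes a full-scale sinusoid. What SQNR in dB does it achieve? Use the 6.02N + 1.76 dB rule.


Theoretical SNR for a full-scale sinusoid:
SNR = 6.02 * N + 1.76
    = 6.02 * 13 + 1.76
    = 78.26 + 1.76
    = 80.02 dB

80.02 dB


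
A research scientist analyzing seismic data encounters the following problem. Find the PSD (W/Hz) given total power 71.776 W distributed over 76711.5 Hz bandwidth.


Power spectral density:
PSD = P / BW
    = 71.776 / 76711.5
    = 0.00093566 W/Hz

0.00093566 W/Hz


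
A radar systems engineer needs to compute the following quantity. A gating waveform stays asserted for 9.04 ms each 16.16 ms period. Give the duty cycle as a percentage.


Duty cycle as a percentage:
DC = (t_on / T) * 100
   = (9.04 / 16.16) * 100
   = 0.559406 * 100
   = 55.94 %

55.94 %


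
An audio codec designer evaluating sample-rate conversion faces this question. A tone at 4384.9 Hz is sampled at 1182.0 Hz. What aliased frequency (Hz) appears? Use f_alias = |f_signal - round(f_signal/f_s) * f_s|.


Compute the nearest integer multiple of fs to the signal:
n = round(4384.9 / 1182.0) = 4
f_alias = |4384.9 - 4 * 1182.0|
        = |4384.9 - 4728.0|
        = 343.1 Hz

343.1


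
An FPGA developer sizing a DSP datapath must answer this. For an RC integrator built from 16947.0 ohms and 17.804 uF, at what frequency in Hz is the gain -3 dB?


Cutoff frequency of a first-order RC filter:
fc = 1 / (2 * pi * R * C)
C = 17.804 uF = 1.7804e-05 F
fc = 1 / (2 * pi * 16947.0 * 1.7804e-05)
   = 1 / 1.8957902414994
   = 0.527485 Hz

0.527485 Hz


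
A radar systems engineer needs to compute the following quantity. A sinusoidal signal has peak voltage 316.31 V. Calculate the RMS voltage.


RMS voltage for a sinusoidal waveform:
V_rms = V_peak / sqrt(2)
      = 316.31 / 1.414214
      = 223.665 V

223.665 V


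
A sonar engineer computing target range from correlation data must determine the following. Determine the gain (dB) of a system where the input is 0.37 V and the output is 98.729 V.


Voltage gain in dB:
G = 20 * log10(Vout / Vin)
  = 20 * log10(98.729 / 0.37)
  = 20 * log10(266.835135)
  = 20 * 2.426243
  = 48.52 dB

48.52 dB


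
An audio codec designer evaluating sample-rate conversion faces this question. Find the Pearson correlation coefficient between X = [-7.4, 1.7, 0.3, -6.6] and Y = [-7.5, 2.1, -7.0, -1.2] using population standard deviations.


Pearson correlation coefficient (population):
r = cov(X,Y) / (std(X) * std(Y))
Mean X = -3.0, Mean Y = -3.4
Cov(X,Y) = 6.0225
Std(X) = 4.040421, Std(Y) = 4.026785
r = 0.3702

0.3702


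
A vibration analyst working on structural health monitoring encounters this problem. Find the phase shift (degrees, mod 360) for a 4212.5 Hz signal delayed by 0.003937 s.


Phase shift from frequency and time delay:
phi = 360 * f * t_delay
    = 360 * 4212.5 * 0.003937
    = 5970.46 degrees
    mod 360 = 210.46 degrees

210.46 degrees


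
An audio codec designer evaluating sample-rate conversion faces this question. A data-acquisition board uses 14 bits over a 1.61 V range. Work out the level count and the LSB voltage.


Step 1 — number of quantization levels:
L = 2^N = 2^14 = 16384

Step 2 — LSB step size:
delta = Vfs / L
      = 1.61 / 16384
      = 9.827e-05 V

Levels = 16384; step size = 9.827e-05 V


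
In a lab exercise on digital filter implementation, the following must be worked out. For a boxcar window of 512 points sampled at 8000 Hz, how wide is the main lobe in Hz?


Main lobe width for a rectangular window:
Width = 2 * fs / N
      = 2 * 8000 / 512
      = 16000 / 512
      = 31.25 Hz

31.25 Hz


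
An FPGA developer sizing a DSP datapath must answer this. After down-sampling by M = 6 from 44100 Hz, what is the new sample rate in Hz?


Decimation reduces the sample rate:
fs_out = fs_in / M
       = 44100 / 6
       = 7350.0 Hz

7350.0 Hz


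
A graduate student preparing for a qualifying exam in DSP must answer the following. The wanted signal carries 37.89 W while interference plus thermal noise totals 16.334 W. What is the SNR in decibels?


SNR in decibels:
SNR = 10 * log10(Ps / Pn)
    = 10 * log10(37.89 / 16.334)
    = 10 * log10(2.3197)
    = 10 * 0.3654
    = 3.65 dB

3.65 dB


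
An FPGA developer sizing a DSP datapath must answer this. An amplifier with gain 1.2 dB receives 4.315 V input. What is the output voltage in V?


Output voltage from dB gain:
V_out = V_in * 10^(gain_dB / 20)
      = 4.315 * 10^(1.2 / 20)
      = 4.315 * 1.148154
      = 4.9543 V

4.9543 V


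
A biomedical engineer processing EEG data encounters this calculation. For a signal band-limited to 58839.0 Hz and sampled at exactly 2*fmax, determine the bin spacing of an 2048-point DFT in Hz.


Step 1 — Nyquist sampling rate:
fs = 2 * fmax = 2 * 58839.0 = 117678.0 Hz

Step 2 — DFT bin spacing:
df = fs / N = 117678.0 / 2048 = 57.46 Hz

57.46 Hz


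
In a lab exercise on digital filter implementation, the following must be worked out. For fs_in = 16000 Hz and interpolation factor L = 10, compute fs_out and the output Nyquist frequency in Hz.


Step 1 — output sample rate after interpolation by L:
fs_out = L * fs_in = 10 * 16000 = 160000 Hz

Step 2 — Nyquist frequency of the output stream:
f_Nyq = fs_out / 2 = 160000 / 2 = 80000.0 Hz

fs_out = 160000 Hz; f_Nyquist = 80000.0 Hz


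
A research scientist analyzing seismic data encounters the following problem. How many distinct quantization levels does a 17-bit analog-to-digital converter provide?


Number of quantization levels = 2^N
= 2^17
= 131072

131072


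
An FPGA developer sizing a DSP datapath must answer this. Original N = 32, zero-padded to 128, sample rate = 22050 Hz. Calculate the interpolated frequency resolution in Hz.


Frequency resolution after zero-padding:
N_padded = 32 * 4 = 128
df = fs / N_padded
   = 22050 / 128
   = 172.2656 Hz

172.2656 Hz


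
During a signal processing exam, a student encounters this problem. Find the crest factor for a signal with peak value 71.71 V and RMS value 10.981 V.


Crest factor is the ratio of peak to RMS:
CF = V_peak / V_rms
   = 71.71 / 10.981
   = 6.5304

6.5304


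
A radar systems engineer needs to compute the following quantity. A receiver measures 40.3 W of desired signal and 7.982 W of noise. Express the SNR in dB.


SNR in decibels:
SNR = 10 * log10(Ps / Pn)
    = 10 * log10(40.3 / 7.982)
    = 10 * log10(5.0489)
    = 10 * 0.7032
    = 7.03 dB

7.03 dB


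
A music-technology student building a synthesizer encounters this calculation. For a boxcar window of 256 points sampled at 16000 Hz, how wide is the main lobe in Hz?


Main lobe width for a rectangular window:
Width = 2 * fs / N
      = 2 * 16000 / 256
      = 32000 / 256
      = 125.0 Hz

125.0 Hz


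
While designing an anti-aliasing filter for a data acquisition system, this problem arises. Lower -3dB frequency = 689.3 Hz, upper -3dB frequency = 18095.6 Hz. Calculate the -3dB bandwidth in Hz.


Bandwidth is the difference of -3dB frequencies:
BW = f_high - f_low
   = 18095.6 - 689.3
   = 17406.3 Hz

17406.3 Hz


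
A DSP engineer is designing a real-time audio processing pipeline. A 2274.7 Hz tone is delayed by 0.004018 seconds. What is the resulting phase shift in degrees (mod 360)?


Phase shift from frequency and time delay:
phi = 360 * f * t_delay
    = 360 * 2274.7 * 0.004018
    = 3290.31 degrees
    mod 360 = 50.31 degrees

50.31 degrees


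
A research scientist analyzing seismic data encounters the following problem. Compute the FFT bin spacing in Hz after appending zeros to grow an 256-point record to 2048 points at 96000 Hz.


Frequency resolution after zero-padding:
N_padded = 256 * 8 = 2048
df = fs / N_padded
   = 96000 / 2048
   = 46.875 Hz

46.875 Hz


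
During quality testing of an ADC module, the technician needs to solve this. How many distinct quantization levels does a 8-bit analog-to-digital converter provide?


Number of quantization levels = 2^N
= 2^8
= 256

256


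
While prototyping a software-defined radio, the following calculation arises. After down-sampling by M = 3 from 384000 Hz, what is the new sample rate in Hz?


Decimation reduces the sample rate:
fs_out = fs_in / M
       = 384000 / 3
       = 128000.0 Hz

128000.0 Hz


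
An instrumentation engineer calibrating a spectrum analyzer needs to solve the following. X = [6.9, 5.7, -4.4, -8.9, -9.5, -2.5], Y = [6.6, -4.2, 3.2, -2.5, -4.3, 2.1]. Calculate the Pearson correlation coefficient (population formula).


Pearson correlation coefficient (population):
r = cov(X,Y) / (std(X) * std(Y))
Mean X = -2.1167, Mean Y = 0.15
Cov(X,Y) = 11.2125
Std(X) = 6.432837, Std(Y) = 4.09176
r = 0.426

0.426


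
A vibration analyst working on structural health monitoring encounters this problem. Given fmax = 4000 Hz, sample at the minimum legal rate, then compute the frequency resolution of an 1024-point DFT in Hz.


Step 1 — Nyquist sampling rate:
fs = 2 * fmax = 2 * 4000 = 8000 Hz

Step 2 — DFT bin spacing:
df = fs / N = 8000 / 1024 = 7.8125 Hz

7.8125 Hz


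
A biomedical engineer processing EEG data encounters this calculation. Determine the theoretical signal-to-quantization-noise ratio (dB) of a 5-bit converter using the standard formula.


Theoretical SNR for a full-scale sinusoid:
SNR = 6.02 * N + 1.76
    = 6.02 * 5 + 1.76
    = 30.1 + 1.76
    = 31.86 dB

31.86 dB


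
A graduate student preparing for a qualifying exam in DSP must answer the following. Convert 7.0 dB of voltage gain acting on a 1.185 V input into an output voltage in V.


Output voltage from dB gain:
V_out = V_in * 10^(gain_dB / 20)
      = 1.185 * 10^(7.0 / 20)
      = 1.185 * 2.238721
      = 2.6529 V

2.6529 V


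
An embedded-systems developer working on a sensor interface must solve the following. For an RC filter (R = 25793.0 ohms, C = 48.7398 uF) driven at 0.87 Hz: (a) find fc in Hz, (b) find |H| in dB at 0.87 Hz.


Step 1 — cutoff frequency:
fc = 1 / (2*pi*R*C)
C = 48.7398 uF = 4.87398e-05 F
fc = 1 / (2*pi*25793.0*4.87398e-05)
   = 0.1266 Hz

Step 2 — magnitude at f = 0.87 Hz:
|H(f)| = 1 / sqrt(1 + (f/fc)^2)
f/fc = 0.87 / 0.1266 = 6.872038
|H| = 1 / sqrt(1 + 47.224906) = 0.1440006
|H|_dB = 20*log10(0.1440006) = -16.83 dB

fc = 0.1266 Hz; |H(0.87 Hz)| = -16.83 dB


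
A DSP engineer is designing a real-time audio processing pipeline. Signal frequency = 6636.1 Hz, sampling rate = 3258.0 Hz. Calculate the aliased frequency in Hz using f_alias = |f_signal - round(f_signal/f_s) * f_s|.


Compute the nearest integer multiple of fs to the signal:
n = round(6636.1 / 3258.0) = 2
f_alias = |6636.1 - 2 * 3258.0|
        = |6636.1 - 6516.0|
        = 120.1 Hz

120.1


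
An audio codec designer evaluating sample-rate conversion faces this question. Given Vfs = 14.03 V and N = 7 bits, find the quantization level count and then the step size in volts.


Step 1 — number of quantization levels:
L = 2^N = 2^7 = 128

Step 2 — LSB step size:
delta = Vfs / L
      = 14.03 / 128
      = 0.10960937 V

Levels = 128; step size = 0.10960937 V


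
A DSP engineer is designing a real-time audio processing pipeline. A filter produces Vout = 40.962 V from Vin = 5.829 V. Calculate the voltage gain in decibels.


Voltage gain in dB:
G = 20 * log10(Vout / Vin)
  = 20 * log10(40.962 / 5.829)
  = 20 * log10(7.027277)
  = 20 * 0.846787
  = 16.94 dB

16.94 dB


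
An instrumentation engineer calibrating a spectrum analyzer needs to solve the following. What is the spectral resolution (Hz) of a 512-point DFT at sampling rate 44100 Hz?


DFT frequency resolution:
df = fs / N
   = 44100 / 512
   = 86.1328 Hz

86.1328 Hz


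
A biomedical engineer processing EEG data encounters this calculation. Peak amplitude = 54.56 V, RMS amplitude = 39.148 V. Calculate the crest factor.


Crest factor is the ratio of peak to RMS:
CF = V_peak / V_rms
   = 54.56 / 39.148
   = 1.3937

1.3937


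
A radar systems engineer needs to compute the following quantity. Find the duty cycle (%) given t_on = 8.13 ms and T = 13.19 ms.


Duty cycle as a percentage:
DC = (t_on / T) * 100
   = (8.13 / 13.19) * 100
   = 0.616376 * 100
   = 61.64 %

61.64 %


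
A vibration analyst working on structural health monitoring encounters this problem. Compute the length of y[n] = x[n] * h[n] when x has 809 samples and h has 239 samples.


Linear convolution output length:
L = N + M - 1
  = 809 + 239 - 1
  = 1047 samples

1047


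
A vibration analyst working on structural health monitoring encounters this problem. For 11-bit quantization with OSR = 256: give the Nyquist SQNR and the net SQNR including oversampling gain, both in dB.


Step 1 — baseline SQNR at Nyquist:
SQNR_base = 6.02*N + 1.76
          = 6.02*11 + 1.76
          = 67.98 dB

Step 2 — oversampling processing gain:
G = 10*log10(OSR) = 10*log10(256) = 24.08 dB

Step 3 — total:
SQNR_total = 67.98 + 24.08 = 92.06 dB

Base SQNR = 67.98 dB; oversampled SQNR = 92.06 dB


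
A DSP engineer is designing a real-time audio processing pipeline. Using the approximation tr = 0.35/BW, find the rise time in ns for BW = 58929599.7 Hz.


Rise time from bandwidth relationship:
tr = 0.35 / BW
   = 0.35 / 58929599.7
   = 5.939290302e-09 s
   = 5.9393 ns

5.9393 ns


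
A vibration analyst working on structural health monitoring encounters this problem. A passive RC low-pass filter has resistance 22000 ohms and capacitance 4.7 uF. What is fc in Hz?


Cutoff frequency of a first-order RC filter:
fc = 1 / (2 * pi * R * C)
C = 4.7 uF = 4.7e-06 F
fc = 1 / (2 * pi * 22000 * 4.7e-06)
   = 1 / 0.64968136076237
   = 1.539216 Hz

1.539216 Hz


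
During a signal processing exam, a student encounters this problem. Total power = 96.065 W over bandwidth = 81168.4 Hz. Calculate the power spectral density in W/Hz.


Power spectral density:
PSD = P / BW
    = 96.065 / 81168.4
    = 0.00118353 W/Hz

0.00118353 W/Hz


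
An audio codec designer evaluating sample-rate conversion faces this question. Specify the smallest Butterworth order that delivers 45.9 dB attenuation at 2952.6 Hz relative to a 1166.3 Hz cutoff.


Butterworth filter order formula:
n = log10(10^(A/10) - 1) / (2 * log10(f_stop/f_pass))
10^(45.9/10) - 1 = 38903.5145
f_stop/f_pass = 2952.6 / 1166.3 = 2.5316
n = 5.6892 -> ceil = 6

6


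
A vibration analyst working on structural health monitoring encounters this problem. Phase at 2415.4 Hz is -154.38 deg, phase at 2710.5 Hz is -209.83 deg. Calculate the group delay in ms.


Group delay from phase difference:
tau = -d(phi)/d(omega)
d(phi) = -55.45 deg = -0.967785 rad
d(omega) = 2*pi*(2710.5 - 2415.4) = 1854.168 rad/s
tau = -(-0.967785) / 1854.168
    = 0.522 ms

0.522 ms


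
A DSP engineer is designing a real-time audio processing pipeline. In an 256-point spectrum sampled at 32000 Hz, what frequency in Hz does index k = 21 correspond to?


Frequency of DFT bin k:
f_k = k * fs / N
    = 21 * 32000 / 256
    = 672000 / 256
    = 2625.0 Hz

2625.0 Hz


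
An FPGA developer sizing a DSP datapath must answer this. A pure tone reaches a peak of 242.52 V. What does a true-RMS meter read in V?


RMS voltage for a sinusoidal waveform:
V_rms = V_peak / sqrt(2)
      = 242.52 / 1.414214
      = 171.488 V

171.488 V


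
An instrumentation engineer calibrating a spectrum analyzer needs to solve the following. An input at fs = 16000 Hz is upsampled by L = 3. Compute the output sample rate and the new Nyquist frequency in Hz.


Step 1 — output sample rate after interpolation by L:
fs_out = L * fs_in = 3 * 16000 = 48000 Hz

Step 2 — Nyquist frequency of the output stream:
f_Nyq = fs_out / 2 = 48000 / 2 = 24000.0 Hz

fs_out = 48000 Hz; f_Nyquist = 24000.0 Hz


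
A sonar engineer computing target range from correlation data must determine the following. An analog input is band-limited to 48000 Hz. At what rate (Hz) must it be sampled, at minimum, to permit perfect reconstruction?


The Nyquist rate is twice the maximum frequency component.
fs_min = 2 * fmax
      = 2 * 48000
      = 96000 Hz

96000


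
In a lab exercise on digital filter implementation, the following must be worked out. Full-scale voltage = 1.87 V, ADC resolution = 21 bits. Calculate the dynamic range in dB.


Dynamic range from full-scale to LSB:
V_min = V_max / 2^bits = 1.87 / 2^21
DR = 20 * log10(V_max / V_min)
   = 20 * log10(2^21)
   = 20 * 21 * log10(2)
   = 126.43 dB

126.43 dB


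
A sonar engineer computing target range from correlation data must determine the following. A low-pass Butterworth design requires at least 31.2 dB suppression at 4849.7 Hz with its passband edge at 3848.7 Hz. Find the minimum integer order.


Butterworth filter order formula:
n = log10(10^(A/10) - 1) / (2 * log10(f_stop/f_pass))
10^(31.2/10) - 1 = 1317.2567
f_stop/f_pass = 4849.7 / 3848.7 = 1.2601
n = 15.5361 -> ceil = 16

16


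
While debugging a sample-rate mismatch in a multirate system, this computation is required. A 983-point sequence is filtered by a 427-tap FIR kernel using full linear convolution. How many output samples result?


Linear convolution output length:
L = N + M - 1
  = 983 + 427 - 1
  = 1409 samples

1409


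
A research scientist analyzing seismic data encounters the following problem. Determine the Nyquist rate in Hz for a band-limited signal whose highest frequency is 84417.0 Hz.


The Nyquist rate is twice the maximum frequency component.
fs_min = 2 * fmax
      = 2 * 84417.0
      = 168834.0 Hz

168834.0


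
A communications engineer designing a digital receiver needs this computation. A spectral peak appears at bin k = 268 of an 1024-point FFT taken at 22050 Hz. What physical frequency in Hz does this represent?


Frequency of DFT bin k:
f_k = k * fs / N
    = 268 * 22050 / 1024
    = 5909400 / 1024
    = 5770.898 Hz

5770.898 Hz


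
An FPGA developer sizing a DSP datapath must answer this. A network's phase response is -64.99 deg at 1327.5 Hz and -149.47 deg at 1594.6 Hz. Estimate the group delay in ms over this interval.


Group delay from phase difference:
tau = -d(phi)/d(omega)
d(phi) = -84.48 deg = -1.474454 rad
d(omega) = 2*pi*(1594.6 - 1327.5) = 1678.2388 rad/s
tau = -(-1.474454) / 1678.2388
    = 0.8786 ms

0.8786 ms


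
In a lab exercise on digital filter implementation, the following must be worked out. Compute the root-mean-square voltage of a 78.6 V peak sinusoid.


RMS voltage for a sinusoidal waveform:
V_rms = V_peak / sqrt(2)
      = 78.6 / 1.414214
      = 55.579 V

55.579 V


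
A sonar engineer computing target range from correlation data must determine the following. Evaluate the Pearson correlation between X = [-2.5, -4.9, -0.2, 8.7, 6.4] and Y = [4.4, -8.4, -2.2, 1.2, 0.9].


Pearson correlation coefficient (population):
r = cov(X,Y) / (std(X) * std(Y))
Mean X = 1.5, Mean Y = -0.82
Cov(X,Y) = 10.59
Std(X) = 5.209607, Std(Y) = 4.327771
r = 0.4697

0.4697


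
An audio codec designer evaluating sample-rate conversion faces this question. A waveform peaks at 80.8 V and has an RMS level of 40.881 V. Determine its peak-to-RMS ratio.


Crest factor is the ratio of peak to RMS:
CF = V_peak / V_rms
   = 80.8 / 40.881
   = 1.9765

1.9765


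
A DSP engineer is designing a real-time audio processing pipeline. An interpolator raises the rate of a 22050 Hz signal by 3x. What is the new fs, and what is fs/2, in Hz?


Step 1 — output sample rate after interpolation by L:
fs_out = L * fs_in = 3 * 22050 = 66150 Hz

Step 2 — Nyquist frequency of the output stream:
f_Nyq = fs_out / 2 = 66150 / 2 = 33075.0 Hz

fs_out = 66150 Hz; f_Nyquist = 33075.0 Hz


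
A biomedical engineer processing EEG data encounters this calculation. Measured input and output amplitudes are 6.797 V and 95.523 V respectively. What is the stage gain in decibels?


Voltage gain in dB:
G = 20 * log10(Vout / Vin)
  = 20 * log10(95.523 / 6.797)
  = 20 * log10(14.0537)
  = 20 * 1.147791
  = 22.96 dB

22.96 dB


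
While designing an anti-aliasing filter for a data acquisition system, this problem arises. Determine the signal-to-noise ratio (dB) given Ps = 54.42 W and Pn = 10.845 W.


SNR in decibels:
SNR = 10 * log10(Ps / Pn)
    = 10 * log10(54.42 / 10.845)
    = 10 * log10(5.018)
    = 10 * 0.7005
    = 7.01 dB

7.01 dB


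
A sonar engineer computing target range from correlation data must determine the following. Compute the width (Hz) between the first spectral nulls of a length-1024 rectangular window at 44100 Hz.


Main lobe width for a rectangular window:
Width = 2 * fs / N
      = 2 * 44100 / 1024
      = 88200 / 1024
      = 86.133 Hz

86.133 Hz


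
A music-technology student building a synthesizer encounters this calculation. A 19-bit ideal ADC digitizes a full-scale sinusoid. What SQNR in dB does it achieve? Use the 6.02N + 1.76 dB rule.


Theoretical SNR for a full-scale sinusoid:
SNR = 6.02 * N + 1.76
    = 6.02 * 19 + 1.76
    = 114.38 + 1.76
    = 116.14 dB

116.14 dB


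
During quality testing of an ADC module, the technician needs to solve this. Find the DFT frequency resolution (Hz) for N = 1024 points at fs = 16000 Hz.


DFT frequency resolution:
df = fs / N
   = 16000 / 1024
   = 15.625 Hz

15.625 Hz


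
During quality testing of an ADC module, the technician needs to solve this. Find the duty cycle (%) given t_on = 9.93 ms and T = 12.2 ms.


Duty cycle as a percentage:
DC = (t_on / T) * 100
   = (9.93 / 12.2) * 100
   = 0.813934 * 100
   = 81.39 %

81.39 %


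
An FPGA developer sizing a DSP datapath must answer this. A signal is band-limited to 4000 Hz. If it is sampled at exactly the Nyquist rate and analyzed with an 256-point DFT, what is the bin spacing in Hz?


Step 1 — Nyquist sampling rate:
fs = 2 * fmax = 2 * 4000 = 8000 Hz

Step 2 — DFT bin spacing:
df = fs / N = 8000 / 256 = 31.25 Hz

31.25 Hz


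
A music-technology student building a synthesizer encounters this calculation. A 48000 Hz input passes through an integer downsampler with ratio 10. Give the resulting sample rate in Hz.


Decimation reduces the sample rate:
fs_out = fs_in / M
       = 48000 / 10
       = 4800.0 Hz

4800.0 Hz


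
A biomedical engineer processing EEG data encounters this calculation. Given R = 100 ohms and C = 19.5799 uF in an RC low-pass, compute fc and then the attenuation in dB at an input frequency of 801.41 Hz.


Step 1 — cutoff frequency:
fc = 1 / (2*pi*R*C)
C = 19.5799 uF = 1.95799e-05 F
fc = 1 / (2*pi*100*1.95799e-05)
   = 81.2849 Hz

Step 2 — magnitude at f = 801.41 Hz:
|H(f)| = 1 / sqrt(1 + (f/fc)^2)
f/fc = 801.41 / 81.2849 = 9.859273
|H| = 1 / sqrt(1 + 97.205264) = 0.1009096
|H|_dB = 20*log10(0.1009096) = -19.92 dB

fc = 81.2849 Hz; |H(801.41 Hz)| = -19.92 dB


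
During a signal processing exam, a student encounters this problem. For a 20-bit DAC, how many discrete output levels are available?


Number of quantization levels = 2^N
= 2^20
= 1048576

1048576


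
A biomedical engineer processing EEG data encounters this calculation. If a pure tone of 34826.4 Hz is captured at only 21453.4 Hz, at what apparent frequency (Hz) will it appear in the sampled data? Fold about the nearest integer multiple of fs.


Compute the nearest integer multiple of fs to the signal:
n = round(34826.4 / 21453.4) = 2
f_alias = |34826.4 - 2 * 21453.4|
        = |34826.4 - 42906.8|
        = 8080.4 Hz

8080.4


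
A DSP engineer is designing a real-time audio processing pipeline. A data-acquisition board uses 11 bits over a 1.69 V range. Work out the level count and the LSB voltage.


Step 1 — number of quantization levels:
L = 2^N = 2^11 = 2048

Step 2 — LSB step size:
delta = Vfs / L
      = 1.69 / 2048
      = 0.0008252 V

Levels = 2048; step size = 0.0008252 V


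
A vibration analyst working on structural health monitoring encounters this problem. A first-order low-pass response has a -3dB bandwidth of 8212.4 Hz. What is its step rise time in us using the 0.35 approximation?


Rise time from bandwidth relationship:
tr = 0.35 / BW
   = 0.35 / 8212.4
   = 4.261847937e-05 s
   = 42.6185 us

42.6185 us


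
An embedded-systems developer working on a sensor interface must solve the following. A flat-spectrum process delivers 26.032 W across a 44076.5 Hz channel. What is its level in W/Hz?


Power spectral density:
PSD = P / BW
    = 26.032 / 44076.5
    = 0.00059061 W/Hz

0.00059061 W/Hz


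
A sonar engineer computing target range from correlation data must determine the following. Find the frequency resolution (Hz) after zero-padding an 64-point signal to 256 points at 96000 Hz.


Frequency resolution after zero-padding:
N_padded = 64 * 4 = 256
df = fs / N_padded
   = 96000 / 256
   = 375.0 Hz

375.0 Hz


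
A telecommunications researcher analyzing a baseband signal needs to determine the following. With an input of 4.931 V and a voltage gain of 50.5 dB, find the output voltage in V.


Output voltage from dB gain:
V_out = V_in * 10^(gain_dB / 20)
      = 4.931 * 10^(50.5 / 20)
      = 4.931 * 334.965439
      = 1651.7146 V

1651.7146 V


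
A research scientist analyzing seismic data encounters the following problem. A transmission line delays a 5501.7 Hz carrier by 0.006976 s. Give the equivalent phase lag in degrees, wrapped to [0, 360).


Phase shift from frequency and time delay:
phi = 360 * f * t_delay
    = 360 * 5501.7 * 0.006976
    = 13816.75 degrees
    mod 360 = 136.75 degrees

136.75 degrees


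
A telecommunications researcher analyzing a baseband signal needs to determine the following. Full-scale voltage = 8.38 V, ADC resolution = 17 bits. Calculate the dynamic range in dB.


Dynamic range from full-scale to LSB:
V_min = V_max / 2^bits = 8.38 / 2^17
DR = 20 * log10(V_max / V_min)
   = 20 * log10(2^17)
   = 20 * 17 * log10(2)
   = 102.35 dB

102.35 dB


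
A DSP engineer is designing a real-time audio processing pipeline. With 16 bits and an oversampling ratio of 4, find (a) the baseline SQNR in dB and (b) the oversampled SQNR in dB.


Step 1 — baseline SQNR at Nyquist:
SQNR_base = 6.02*N + 1.76
          = 6.02*16 + 1.76
          = 98.08 dB

Step 2 — oversampling processing gain:
G = 10*log10(OSR) = 10*log10(4) = 6.02 dB

Step 3 — total:
SQNR_total = 98.08 + 6.02 = 104.1 dB

Base SQNR = 98.08 dB; oversampled SQNR = 104.1 dB


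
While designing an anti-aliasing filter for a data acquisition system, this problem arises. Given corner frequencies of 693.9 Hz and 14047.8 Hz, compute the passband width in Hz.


Bandwidth is the difference of -3dB frequencies:
BW = f_high - f_low
   = 14047.8 - 693.9
   = 13353.9 Hz

13353.9 Hz


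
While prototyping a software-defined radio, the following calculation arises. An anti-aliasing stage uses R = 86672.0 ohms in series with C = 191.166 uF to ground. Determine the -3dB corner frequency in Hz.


Cutoff frequency of a first-order RC filter:
fc = 1 / (2 * pi * R * C)
C = 191.166 uF = 0.000191166 F
fc = 1 / (2 * pi * 86672.0 * 0.000191166)
   = 1 / 104.10446091161
   = 0.009606 Hz

0.009606 Hz


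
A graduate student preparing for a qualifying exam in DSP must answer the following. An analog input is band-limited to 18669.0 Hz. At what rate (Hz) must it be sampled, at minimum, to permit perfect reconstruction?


The Nyquist rate is twice the maximum frequency component.
fs_min = 2 * fmax
      = 2 * 18669.0
      = 37338.0 Hz

37338.0


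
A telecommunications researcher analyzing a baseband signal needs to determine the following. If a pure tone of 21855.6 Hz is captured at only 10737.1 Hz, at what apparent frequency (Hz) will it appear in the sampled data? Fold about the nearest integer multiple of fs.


Compute the nearest integer multiple of fs to the signal:
n = round(21855.6 / 10737.1) = 2
f_alias = |21855.6 - 2 * 10737.1|
        = |21855.6 - 21474.2|
        = 381.4 Hz

381.4


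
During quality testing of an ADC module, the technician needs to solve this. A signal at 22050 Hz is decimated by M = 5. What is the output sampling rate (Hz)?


Decimation reduces the sample rate:
fs_out = fs_in / M
       = 22050 / 5
       = 4410.0 Hz

4410.0 Hz


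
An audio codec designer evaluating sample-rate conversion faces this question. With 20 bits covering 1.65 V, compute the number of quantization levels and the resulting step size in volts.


Step 1 — number of quantization levels:
L = 2^N = 2^20 = 1048576

Step 2 — LSB step size:
delta = Vfs / L
      = 1.65 / 1048576
      = 1.57e-06 V

Levels = 1048576; step size = 1.57e-06 V


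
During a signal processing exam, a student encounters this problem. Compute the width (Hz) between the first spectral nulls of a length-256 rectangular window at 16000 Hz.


Main lobe width for a rectangular window:
Width = 2 * fs / N
      = 2 * 16000 / 256
      = 32000 / 256
      = 125.0 Hz

125.0 Hz


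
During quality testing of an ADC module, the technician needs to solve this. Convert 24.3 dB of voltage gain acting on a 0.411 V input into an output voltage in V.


Output voltage from dB gain:
V_out = V_in * 10^(gain_dB / 20)
      = 0.411 * 10^(24.3 / 20)
      = 0.411 * 16.405898
      = 6.7428 V

6.7428 V


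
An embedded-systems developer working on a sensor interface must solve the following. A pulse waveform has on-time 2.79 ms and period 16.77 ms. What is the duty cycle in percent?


Duty cycle as a percentage:
DC = (t_on / T) * 100
   = (2.79 / 16.77) * 100
   = 0.166369 * 100
   = 16.64 %

16.64 %


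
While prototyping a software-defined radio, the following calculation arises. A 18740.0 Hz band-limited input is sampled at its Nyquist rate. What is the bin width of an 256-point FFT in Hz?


Step 1 — Nyquist sampling rate:
fs = 2 * fmax = 2 * 18740.0 = 37480.0 Hz

Step 2 — DFT bin spacing:
df = fs / N = 37480.0 / 256 = 146.4062 Hz

146.4062 Hz


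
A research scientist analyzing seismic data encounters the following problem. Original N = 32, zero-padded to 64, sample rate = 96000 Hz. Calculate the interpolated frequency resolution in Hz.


Frequency resolution after zero-padding:
N_padded = 32 * 2 = 64
df = fs / N_padded
   = 96000 / 64
   = 1500.0 Hz

1500.0 Hz


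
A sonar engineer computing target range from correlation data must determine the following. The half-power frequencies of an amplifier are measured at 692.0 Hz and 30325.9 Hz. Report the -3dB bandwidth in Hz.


Bandwidth is the difference of -3dB frequencies:
BW = f_high - f_low
   = 30325.9 - 692.0
   = 29633.9 Hz

29633.9 Hz


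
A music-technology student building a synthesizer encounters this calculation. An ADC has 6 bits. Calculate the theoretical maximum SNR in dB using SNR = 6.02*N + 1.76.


Theoretical SNR for a full-scale sinusoid:
SNR = 6.02 * N + 1.76
    = 6.02 * 6 + 1.76
    = 36.12 + 1.76
    = 37.88 dB

37.88 dB


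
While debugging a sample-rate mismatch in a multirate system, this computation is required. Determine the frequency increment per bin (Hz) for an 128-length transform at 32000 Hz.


DFT frequency resolution:
df = fs / N
   = 32000 / 128
   = 250.0 Hz

250.0 Hz


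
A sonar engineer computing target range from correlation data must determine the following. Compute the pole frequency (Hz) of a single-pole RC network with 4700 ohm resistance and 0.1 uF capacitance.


Cutoff frequency of a first-order RC filter:
fc = 1 / (2 * pi * R * C)
C = 0.1 uF = 1e-07 F
fc = 1 / (2 * pi * 4700 * 1e-07)
   = 1 / 0.0029530970943744
   = 338.627538 Hz

338.627538 Hz


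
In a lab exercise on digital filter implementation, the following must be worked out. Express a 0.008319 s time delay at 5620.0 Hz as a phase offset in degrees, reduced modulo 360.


Phase shift from frequency and time delay:
phi = 360 * f * t_delay
    = 360 * 5620.0 * 0.008319
    = 16831.0 degrees
    mod 360 = 271.0 degrees

271.0 degrees


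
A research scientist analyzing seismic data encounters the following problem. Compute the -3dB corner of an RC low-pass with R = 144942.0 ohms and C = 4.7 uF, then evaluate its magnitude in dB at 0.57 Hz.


Step 1 — cutoff frequency:
fc = 1 / (2*pi*R*C)
C = 4.7 uF = 4.7e-06 F
fc = 1 / (2*pi*144942.0*4.7e-06)
   = 0.23363 Hz

Step 2 — magnitude at f = 0.57 Hz:
|H(f)| = 1 / sqrt(1 + (f/fc)^2)
f/fc = 0.57 / 0.23363 = 2.439755
|H| = 1 / sqrt(1 + 5.952404) = 0.379256
|H|_dB = 20*log10(0.379256) = -8.42 dB

fc = 0.23363 Hz; |H(0.57 Hz)| = -8.42 dB


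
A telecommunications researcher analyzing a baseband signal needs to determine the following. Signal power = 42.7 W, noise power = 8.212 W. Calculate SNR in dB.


SNR in decibels:
SNR = 10 * log10(Ps / Pn)
    = 10 * log10(42.7 / 8.212)
    = 10 * log10(5.1997)
    = 10 * 0.716
    = 7.16 dB

7.16 dB


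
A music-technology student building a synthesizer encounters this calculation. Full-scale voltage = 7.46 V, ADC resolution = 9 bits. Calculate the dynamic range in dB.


Dynamic range from full-scale to LSB:
V_min = V_max / 2^bits = 7.46 / 2^9
DR = 20 * log10(V_max / V_min)
   = 20 * log10(2^9)
   = 20 * 9 * log10(2)
   = 54.19 dB

54.19 dB


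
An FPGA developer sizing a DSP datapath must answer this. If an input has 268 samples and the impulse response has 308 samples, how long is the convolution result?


Linear convolution output length:
L = N + M - 1
  = 268 + 308 - 1
  = 575 samples

575


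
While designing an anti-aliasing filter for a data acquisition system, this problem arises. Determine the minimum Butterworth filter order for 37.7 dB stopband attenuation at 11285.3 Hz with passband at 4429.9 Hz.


Butterworth filter order formula:
n = log10(10^(A/10) - 1) / (2 * log10(f_stop/f_pass))
10^(37.7/10) - 1 = 5887.4366
f_stop/f_pass = 11285.3 / 4429.9 = 2.5475
n = 4.6414 -> ceil = 5

5


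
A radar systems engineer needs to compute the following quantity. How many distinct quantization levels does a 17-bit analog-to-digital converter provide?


Number of quantization levels = 2^N
= 2^17
= 131072

131072


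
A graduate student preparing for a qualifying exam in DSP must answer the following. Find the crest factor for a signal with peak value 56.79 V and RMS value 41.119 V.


Crest factor is the ratio of peak to RMS:
CF = V_peak / V_rms
   = 56.79 / 41.119
   = 1.3811

1.3811


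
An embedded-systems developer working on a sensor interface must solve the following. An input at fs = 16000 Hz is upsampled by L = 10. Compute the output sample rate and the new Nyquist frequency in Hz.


Step 1 — output sample rate after interpolation by L:
fs_out = L * fs_in = 10 * 16000 = 160000 Hz

Step 2 — Nyquist frequency of the output stream:
f_Nyq = fs_out / 2 = 160000 / 2 = 80000.0 Hz

fs_out = 160000 Hz; f_Nyquist = 80000.0 Hz


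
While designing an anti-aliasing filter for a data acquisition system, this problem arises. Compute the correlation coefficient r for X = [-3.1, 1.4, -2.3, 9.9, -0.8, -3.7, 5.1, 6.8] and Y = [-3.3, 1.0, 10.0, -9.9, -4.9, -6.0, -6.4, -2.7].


Pearson correlation coefficient (population):
r = cov(X,Y) / (std(X) * std(Y))
Mean X = 1.6625, Mean Y = -2.775
Cov(X,Y) = -12.169063
Std(X) = 4.734696, Std(Y) = 5.662983
r = -0.4539

-0.4539


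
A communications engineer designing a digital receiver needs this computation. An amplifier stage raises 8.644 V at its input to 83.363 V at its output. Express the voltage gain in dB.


Voltage gain in dB:
G = 20 * log10(Vout / Vin)
  = 20 * log10(83.363 / 8.644)
  = 20 * log10(9.644031)
  = 20 * 0.984259
  = 19.69 dB

19.69 dB


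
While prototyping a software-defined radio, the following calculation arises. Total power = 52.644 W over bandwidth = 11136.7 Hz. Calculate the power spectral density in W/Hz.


Power spectral density:
PSD = P / BW
    = 52.644 / 11136.7
    = 0.00472707 W/Hz

0.00472707 W/Hz


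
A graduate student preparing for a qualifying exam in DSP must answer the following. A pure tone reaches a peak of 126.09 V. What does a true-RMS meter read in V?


RMS voltage for a sinusoidal waveform:
V_rms = V_peak / sqrt(2)
      = 126.09 / 1.414214
      = 89.159 V

89.159 V


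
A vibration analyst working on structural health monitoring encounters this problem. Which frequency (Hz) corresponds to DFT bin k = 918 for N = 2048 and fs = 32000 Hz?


Frequency of DFT bin k:
f_k = k * fs / N
    = 918 * 32000 / 2048
    = 29376000 / 2048
    = 14343.75 Hz

14343.75 Hz


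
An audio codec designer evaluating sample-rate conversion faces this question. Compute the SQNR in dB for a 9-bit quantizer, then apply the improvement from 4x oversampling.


Step 1 — baseline SQNR at Nyquist:
SQNR_base = 6.02*N + 1.76
          = 6.02*9 + 1.76
          = 55.94 dB

Step 2 — oversampling processing gain:
G = 10*log10(OSR) = 10*log10(4) = 6.02 dB

Step 3 — total:
SQNR_total = 55.94 + 6.02 = 61.96 dB

Base SQNR = 55.94 dB; oversampled SQNR = 61.96 dB
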